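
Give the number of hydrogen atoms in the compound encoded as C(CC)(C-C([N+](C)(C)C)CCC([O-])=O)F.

22

Hydrogens are implicit in SMILES; fill each atom to its normal valence:
  4 × C: 3 H each → 12
  4 × C: 2 H each → 8
  2 × C: 1 H each → 2
  1 × C: no H
  1 × F: no H
  1 × N (charge +1): no H
  1 × O: no H
  1 × O (charge -1): no H
  Total hydrogens = 22.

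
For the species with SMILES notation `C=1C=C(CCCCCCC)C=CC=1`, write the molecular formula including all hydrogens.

Heavy atoms from the SMILES: 13 C.
Implicit hydrogens by atom environment:
  6 × C: 2 H each → 12
  5 × C (aromatic): 1 H each → 5
  1 × C: 3 H
  1 × C (aromatic): no H
  Total hydrogens = 20.
Molecular formula: C13H20

C13H20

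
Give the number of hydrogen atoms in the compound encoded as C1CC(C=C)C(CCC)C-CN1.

21

Hydrogens are implicit in SMILES; fill each atom to its normal valence:
  7 × C: 2 H each → 14
  3 × C: 1 H each → 3
  1 × C: 3 H
  1 × N: 1 H
  Total hydrogens = 21.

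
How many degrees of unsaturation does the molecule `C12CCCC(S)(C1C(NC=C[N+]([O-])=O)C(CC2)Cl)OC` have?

Molecular formula from the SMILES: C13H21ClN2O3S.
DoU = (2C + 2 + N − H − X)/2 = (2·13 + 2 + 2 − 21 − 1)/2 = 8/2 = 4.
(Structurally: 2 ring(s) + 2 π bond(s) = 4.)

4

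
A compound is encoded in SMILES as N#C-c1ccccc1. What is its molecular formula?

C7H5N

Heavy atoms from the SMILES: 7 C, 1 N.
Implicit hydrogens by atom environment:
  5 × C (aromatic): 1 H each → 5
  1 × C (aromatic): no H
  1 × C: no H
  1 × N: no H
  Total hydrogens = 5.
Molecular formula: C7H5N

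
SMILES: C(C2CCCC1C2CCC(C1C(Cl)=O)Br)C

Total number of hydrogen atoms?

20

Hydrogens are implicit in SMILES; fill each atom to its normal valence:
  6 × C: 2 H each → 12
  5 × C: 1 H each → 5
  1 × Br: no H
  1 × C: 3 H
  1 × C: no H
  1 × Cl: no H
  1 × O: no H
  Total hydrogens = 20.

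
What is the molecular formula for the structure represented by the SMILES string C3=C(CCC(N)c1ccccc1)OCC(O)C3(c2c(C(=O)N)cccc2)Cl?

Heavy atoms from the SMILES: 21 C, 1 Cl, 2 N, 3 O.
Implicit hydrogens by atom environment:
  9 × C (aromatic): 1 H each → 9
  3 × C: 2 H each → 6
  3 × C: 1 H each → 3
  3 × C: no H
  3 × C (aromatic): no H
  2 × N: 2 H each → 4
  2 × O: no H
  1 × Cl: no H
  1 × O: 1 H
  Total hydrogens = 23.
Molecular formula: C21H23ClN2O3

C21H23ClN2O3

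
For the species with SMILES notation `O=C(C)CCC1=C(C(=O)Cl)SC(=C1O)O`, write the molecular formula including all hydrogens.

C9H9ClO4S

Heavy atoms from the SMILES: 9 C, 1 Cl, 4 O, 1 S.
Implicit hydrogens by atom environment:
  4 × C (aromatic): no H
  2 × C: 2 H each → 4
  2 × C: no H
  2 × O: 1 H each → 2
  2 × O: no H
  1 × C: 3 H
  1 × Cl: no H
  1 × S (aromatic): no H
  Total hydrogens = 9.
Molecular formula: C9H9ClO4S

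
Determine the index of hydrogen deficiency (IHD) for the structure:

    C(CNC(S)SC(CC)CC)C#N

Molecular formula from the SMILES: C9H18N2S2.
DoU = (2C + 2 + N − H − X)/2 = (2·9 + 2 + 2 − 18 − 0)/2 = 4/2 = 2.
(Structurally: 0 ring(s) + 2 π bond(s) = 2.)

2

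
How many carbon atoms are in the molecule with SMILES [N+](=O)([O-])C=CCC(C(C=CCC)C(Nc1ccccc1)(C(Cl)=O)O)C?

The symbol for carbon appears 18 times in the SMILES. Lowercase c denotes aromatic carbon and counts toward C.

18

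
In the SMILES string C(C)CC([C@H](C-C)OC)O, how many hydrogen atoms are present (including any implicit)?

Hydrogens are implicit in SMILES; fill each atom to its normal valence:
  3 × C: 3 H each → 9
  3 × C: 2 H each → 6
  2 × C: 1 H each → 2
  1 × O: 1 H
  1 × O: no H
  Total hydrogens = 18.

18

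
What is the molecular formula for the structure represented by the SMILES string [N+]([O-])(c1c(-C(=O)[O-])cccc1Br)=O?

C7H3BrNO4-

Heavy atoms from the SMILES: 1 Br, 7 C, 1 N, 4 O.
Implicit hydrogens by atom environment:
  3 × C (aromatic): 1 H each → 3
  3 × C (aromatic): no H
  2 × O: no H
  2 × O (charge -1): no H
  1 × Br: no H
  1 × C: no H
  1 × N (charge +1): no H
  Total hydrogens = 3.
Net charge -1.
Molecular formula: C7H3BrNO4-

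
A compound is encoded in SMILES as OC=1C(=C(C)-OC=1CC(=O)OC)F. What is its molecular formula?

Heavy atoms from the SMILES: 8 C, 1 F, 4 O.
Implicit hydrogens by atom environment:
  4 × C (aromatic): no H
  2 × C: 3 H each → 6
  2 × O: no H
  1 × C: 2 H
  1 × C: no H
  1 × F: no H
  1 × O: 1 H
  1 × O (aromatic): no H
  Total hydrogens = 9.
Molecular formula: C8H9FO4

C8H9FO4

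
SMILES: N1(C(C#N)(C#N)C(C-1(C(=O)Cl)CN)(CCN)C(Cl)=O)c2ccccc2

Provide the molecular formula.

Heavy atoms from the SMILES: 16 C, 2 Cl, 5 N, 2 O.
Implicit hydrogens by atom environment:
  7 × C: no H
  5 × C (aromatic): 1 H each → 5
  3 × C: 2 H each → 6
  3 × N: no H
  2 × Cl: no H
  2 × N: 2 H each → 4
  2 × O: no H
  1 × C (aromatic): no H
  Total hydrogens = 15.
Molecular formula: C16H15Cl2N5O2

C16H15Cl2N5O2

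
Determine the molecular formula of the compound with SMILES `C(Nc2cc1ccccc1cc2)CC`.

C13H15N

Heavy atoms from the SMILES: 13 C, 1 N.
Implicit hydrogens by atom environment:
  7 × C (aromatic): 1 H each → 7
  3 × C (aromatic): no H
  2 × C: 2 H each → 4
  1 × C: 3 H
  1 × N: 1 H
  Total hydrogens = 15.
Molecular formula: C13H15N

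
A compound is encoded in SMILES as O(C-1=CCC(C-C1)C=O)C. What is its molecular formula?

Heavy atoms from the SMILES: 8 C, 2 O.
Implicit hydrogens by atom environment:
  3 × C: 2 H each → 6
  3 × C: 1 H each → 3
  2 × O: no H
  1 × C: 3 H
  1 × C: no H
  Total hydrogens = 12.
Molecular formula: C8H12O2

C8H12O2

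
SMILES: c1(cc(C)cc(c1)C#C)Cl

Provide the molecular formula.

C9H7Cl

Heavy atoms from the SMILES: 9 C, 1 Cl.
Implicit hydrogens by atom environment:
  3 × C (aromatic): 1 H each → 3
  3 × C (aromatic): no H
  1 × C: 3 H
  1 × C: 1 H
  1 × C: no H
  1 × Cl: no H
  Total hydrogens = 7.
Molecular formula: C9H7Cl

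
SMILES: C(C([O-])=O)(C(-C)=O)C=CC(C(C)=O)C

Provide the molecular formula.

C10H13O4-

Heavy atoms from the SMILES: 10 C, 4 O.
Implicit hydrogens by atom environment:
  4 × C: 1 H each → 4
  3 × C: 3 H each → 9
  3 × C: no H
  3 × O: no H
  1 × O (charge -1): no H
  Total hydrogens = 13.
Net charge -1.
Molecular formula: C10H13O4-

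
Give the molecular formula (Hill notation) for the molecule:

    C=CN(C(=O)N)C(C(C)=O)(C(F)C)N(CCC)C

Heavy atoms from the SMILES: 12 C, 1 F, 3 N, 2 O.
Implicit hydrogens by atom environment:
  4 × C: 3 H each → 12
  3 × C: 2 H each → 6
  3 × C: no H
  2 × C: 1 H each → 2
  2 × N: no H
  2 × O: no H
  1 × F: no H
  1 × N: 2 H
  Total hydrogens = 22.
Molecular formula: C12H22FN3O2

C12H22FN3O2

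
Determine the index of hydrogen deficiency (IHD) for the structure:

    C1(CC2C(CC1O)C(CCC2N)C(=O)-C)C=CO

4

Molecular formula from the SMILES: C14H23NO3.
DoU = (2C + 2 + N − H − X)/2 = (2·14 + 2 + 1 − 23 − 0)/2 = 8/2 = 4.
(Structurally: 2 ring(s) + 2 π bond(s) = 4.)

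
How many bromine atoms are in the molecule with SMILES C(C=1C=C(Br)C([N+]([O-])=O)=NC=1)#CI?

1

The symbol for bromine appears 1 time in the SMILES.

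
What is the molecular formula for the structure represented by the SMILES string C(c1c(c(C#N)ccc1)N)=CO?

C9H8N2O

Heavy atoms from the SMILES: 9 C, 2 N, 1 O.
Implicit hydrogens by atom environment:
  3 × C (aromatic): 1 H each → 3
  3 × C (aromatic): no H
  2 × C: 1 H each → 2
  1 × C: no H
  1 × N: 2 H
  1 × N: no H
  1 × O: 1 H
  Total hydrogens = 8.
Molecular formula: C9H8N2O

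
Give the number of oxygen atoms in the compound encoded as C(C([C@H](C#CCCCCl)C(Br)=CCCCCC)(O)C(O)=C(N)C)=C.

The symbol for oxygen appears 2 times in the SMILES.

2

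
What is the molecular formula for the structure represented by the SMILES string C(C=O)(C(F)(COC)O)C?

C6H11FO3

Heavy atoms from the SMILES: 6 C, 1 F, 3 O.
Implicit hydrogens by atom environment:
  2 × C: 3 H each → 6
  2 × C: 1 H each → 2
  2 × O: no H
  1 × C: 2 H
  1 × C: no H
  1 × F: no H
  1 × O: 1 H
  Total hydrogens = 11.
Molecular formula: C6H11FO3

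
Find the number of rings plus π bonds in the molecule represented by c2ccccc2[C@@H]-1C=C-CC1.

Molecular formula from the SMILES: C11H12.
DoU = (2C + 2 + N − H − X)/2 = (2·11 + 2 + 0 − 12 − 0)/2 = 12/2 = 6.
(Structurally: 2 ring(s) + 4 π bond(s) = 6.)

6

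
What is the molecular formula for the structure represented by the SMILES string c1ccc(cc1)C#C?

C8H6

Heavy atoms from the SMILES: 8 C.
Implicit hydrogens by atom environment:
  5 × C (aromatic): 1 H each → 5
  1 × C: 1 H
  1 × C (aromatic): no H
  1 × C: no H
  Total hydrogens = 6.
Molecular formula: C8H6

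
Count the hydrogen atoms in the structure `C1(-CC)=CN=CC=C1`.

Hydrogens are implicit in SMILES; fill each atom to its normal valence:
  4 × C (aromatic): 1 H each → 4
  1 × C: 3 H
  1 × C: 2 H
  1 × C (aromatic): no H
  1 × N (aromatic): no H
  Total hydrogens = 9.

9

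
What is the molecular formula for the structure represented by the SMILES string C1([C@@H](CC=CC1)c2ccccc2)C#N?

Heavy atoms from the SMILES: 13 C, 1 N.
Implicit hydrogens by atom environment:
  5 × C (aromatic): 1 H each → 5
  4 × C: 1 H each → 4
  2 × C: 2 H each → 4
  1 × C: no H
  1 × C (aromatic): no H
  1 × N: no H
  Total hydrogens = 13.
Molecular formula: C13H13N

C13H13N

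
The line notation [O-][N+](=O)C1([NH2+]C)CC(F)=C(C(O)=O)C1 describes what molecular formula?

Heavy atoms from the SMILES: 7 C, 1 F, 2 N, 4 O.
Implicit hydrogens by atom environment:
  4 × C: no H
  2 × C: 2 H each → 4
  2 × O: no H
  1 × C: 3 H
  1 × F: no H
  1 × N (charge +1): 2 H
  1 × N (charge +1): no H
  1 × O: 1 H
  1 × O (charge -1): no H
  Total hydrogens = 10.
Net charge +1.
Molecular formula: C7H10FN2O4+

C7H10FN2O4+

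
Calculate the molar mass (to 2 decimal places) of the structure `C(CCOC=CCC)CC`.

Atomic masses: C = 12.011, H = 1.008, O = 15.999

142.24

Molecular formula: C9H18O.
M = 9×12.011 + 18×1.008 + 1×15.999 = 142.24 g/mol.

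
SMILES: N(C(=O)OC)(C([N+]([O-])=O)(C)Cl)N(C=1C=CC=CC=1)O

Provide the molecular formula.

Heavy atoms from the SMILES: 10 C, 1 Cl, 3 N, 5 O.
Implicit hydrogens by atom environment:
  5 × C (aromatic): 1 H each → 5
  3 × O: no H
  2 × C: 3 H each → 6
  2 × C: no H
  2 × N: no H
  1 × C (aromatic): no H
  1 × Cl: no H
  1 × N (charge +1): no H
  1 × O: 1 H
  1 × O (charge -1): no H
  Total hydrogens = 12.
Molecular formula: C10H12ClN3O5

C10H12ClN3O5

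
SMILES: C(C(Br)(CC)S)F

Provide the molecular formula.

Heavy atoms from the SMILES: 1 Br, 4 C, 1 F, 1 S.
Implicit hydrogens by atom environment:
  2 × C: 2 H each → 4
  1 × Br: no H
  1 × C: 3 H
  1 × C: no H
  1 × F: no H
  1 × S: 1 H
  Total hydrogens = 8.
Molecular formula: C4H8BrFS

C4H8BrFS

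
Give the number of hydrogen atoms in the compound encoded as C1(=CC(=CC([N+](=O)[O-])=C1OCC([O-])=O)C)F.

7

Hydrogens are implicit in SMILES; fill each atom to its normal valence:
  4 × C (aromatic): no H
  3 × O: no H
  2 × C (aromatic): 1 H each → 2
  2 × O (charge -1): no H
  1 × C: 3 H
  1 × C: 2 H
  1 × C: no H
  1 × F: no H
  1 × N (charge +1): no H
  Total hydrogens = 7.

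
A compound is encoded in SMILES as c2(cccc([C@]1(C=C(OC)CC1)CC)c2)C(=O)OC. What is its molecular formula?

Heavy atoms from the SMILES: 16 C, 3 O.
Implicit hydrogens by atom environment:
  4 × C (aromatic): 1 H each → 4
  3 × C: 3 H each → 9
  3 × C: 2 H each → 6
  3 × C: no H
  3 × O: no H
  2 × C (aromatic): no H
  1 × C: 1 H
  Total hydrogens = 20.
Molecular formula: C16H20O3

C16H20O3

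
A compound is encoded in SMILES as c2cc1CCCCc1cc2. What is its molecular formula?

C10H12

Heavy atoms from the SMILES: 10 C.
Implicit hydrogens by atom environment:
  4 × C: 2 H each → 8
  4 × C (aromatic): 1 H each → 4
  2 × C (aromatic): no H
  Total hydrogens = 12.
Molecular formula: C10H12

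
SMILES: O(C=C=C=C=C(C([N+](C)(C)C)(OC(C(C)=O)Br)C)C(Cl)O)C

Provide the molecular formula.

Heavy atoms from the SMILES: 1 Br, 15 C, 1 Cl, 1 N, 4 O.
Implicit hydrogens by atom environment:
  6 × C: 3 H each → 18
  6 × C: no H
  3 × C: 1 H each → 3
  3 × O: no H
  1 × Br: no H
  1 × Cl: no H
  1 × N (charge +1): no H
  1 × O: 1 H
  Total hydrogens = 22.
Net charge +1.
Molecular formula: C15H22BrClNO4+

C15H22BrClNO4+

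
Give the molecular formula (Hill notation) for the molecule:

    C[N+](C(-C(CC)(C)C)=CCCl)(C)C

C11H23ClN+

Heavy atoms from the SMILES: 11 C, 1 Cl, 1 N.
Implicit hydrogens by atom environment:
  6 × C: 3 H each → 18
  2 × C: 2 H each → 4
  2 × C: no H
  1 × C: 1 H
  1 × Cl: no H
  1 × N (charge +1): no H
  Total hydrogens = 23.
Net charge +1.
Molecular formula: C11H23ClN+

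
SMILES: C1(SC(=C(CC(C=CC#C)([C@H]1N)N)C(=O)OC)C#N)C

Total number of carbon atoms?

The symbol for carbon appears 14 times in the SMILES.

14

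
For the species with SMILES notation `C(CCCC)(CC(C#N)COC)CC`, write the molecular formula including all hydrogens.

Heavy atoms from the SMILES: 12 C, 1 N, 1 O.
Implicit hydrogens by atom environment:
  6 × C: 2 H each → 12
  3 × C: 3 H each → 9
  2 × C: 1 H each → 2
  1 × C: no H
  1 × N: no H
  1 × O: no H
  Total hydrogens = 23.
Molecular formula: C12H23NO

C12H23NO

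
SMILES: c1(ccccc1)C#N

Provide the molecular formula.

C7H5N

Heavy atoms from the SMILES: 7 C, 1 N.
Implicit hydrogens by atom environment:
  5 × C (aromatic): 1 H each → 5
  1 × C (aromatic): no H
  1 × C: no H
  1 × N: no H
  Total hydrogens = 5.
Molecular formula: C7H5N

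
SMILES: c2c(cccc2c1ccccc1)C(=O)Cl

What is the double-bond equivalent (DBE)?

Molecular formula from the SMILES: C13H9ClO.
DoU = (2C + 2 + N − H − X)/2 = (2·13 + 2 + 0 − 9 − 1)/2 = 18/2 = 9.
(Structurally: 2 ring(s) + 7 π bond(s) = 9.)

9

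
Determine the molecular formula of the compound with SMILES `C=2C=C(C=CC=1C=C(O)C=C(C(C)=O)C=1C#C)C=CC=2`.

C18H14O2

Heavy atoms from the SMILES: 18 C, 2 O.
Implicit hydrogens by atom environment:
  7 × C (aromatic): 1 H each → 7
  5 × C (aromatic): no H
  3 × C: 1 H each → 3
  2 × C: no H
  1 × C: 3 H
  1 × O: 1 H
  1 × O: no H
  Total hydrogens = 14.
Molecular formula: C18H14O2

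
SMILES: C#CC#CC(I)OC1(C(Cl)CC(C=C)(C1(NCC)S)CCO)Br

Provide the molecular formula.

Heavy atoms from the SMILES: 1 Br, 16 C, 1 Cl, 1 I, 1 N, 2 O, 1 S.
Implicit hydrogens by atom environment:
  6 × C: no H
  5 × C: 2 H each → 10
  4 × C: 1 H each → 4
  1 × Br: no H
  1 × C: 3 H
  1 × Cl: no H
  1 × I: no H
  1 × N: 1 H
  1 × O: 1 H
  1 × O: no H
  1 × S: 1 H
  Total hydrogens = 20.
Molecular formula: C16H20BrClINO2S

C16H20BrClINO2S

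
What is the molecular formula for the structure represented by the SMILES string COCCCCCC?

C7H16O

Heavy atoms from the SMILES: 7 C, 1 O.
Implicit hydrogens by atom environment:
  5 × C: 2 H each → 10
  2 × C: 3 H each → 6
  1 × O: no H
  Total hydrogens = 16.
Molecular formula: C7H16O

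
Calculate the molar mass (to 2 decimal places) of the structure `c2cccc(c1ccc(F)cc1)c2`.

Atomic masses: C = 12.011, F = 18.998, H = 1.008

172.20

Molecular formula: C12H9F.
M = 12×12.011 + 1×18.998 + 9×1.008 = 172.20 g/mol.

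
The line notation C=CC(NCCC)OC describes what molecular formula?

Heavy atoms from the SMILES: 7 C, 1 N, 1 O.
Implicit hydrogens by atom environment:
  3 × C: 2 H each → 6
  2 × C: 3 H each → 6
  2 × C: 1 H each → 2
  1 × N: 1 H
  1 × O: no H
  Total hydrogens = 15.
Molecular formula: C7H15NO

C7H15NO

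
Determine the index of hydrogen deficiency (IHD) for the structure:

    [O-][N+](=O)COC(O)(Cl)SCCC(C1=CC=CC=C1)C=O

Molecular formula from the SMILES: C12H14ClNO5S.
DoU = (2C + 2 + N − H − X)/2 = (2·12 + 2 + 1 − 14 − 1)/2 = 12/2 = 6.
(Structurally: 1 ring(s) + 5 π bond(s) = 6.)

6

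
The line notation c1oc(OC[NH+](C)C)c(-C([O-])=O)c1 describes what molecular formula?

C8H11NO4

Heavy atoms from the SMILES: 8 C, 1 N, 4 O.
Implicit hydrogens by atom environment:
  2 × C: 3 H each → 6
  2 × C (aromatic): 1 H each → 2
  2 × C (aromatic): no H
  2 × O: no H
  1 × C: 2 H
  1 × C: no H
  1 × N (charge +1): 1 H
  1 × O (aromatic): no H
  1 × O (charge -1): no H
  Total hydrogens = 11.
Molecular formula: C8H11NO4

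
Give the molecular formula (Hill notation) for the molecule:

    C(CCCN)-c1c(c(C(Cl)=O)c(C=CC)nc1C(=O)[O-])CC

Heavy atoms from the SMILES: 16 C, 1 Cl, 2 N, 3 O.
Implicit hydrogens by atom environment:
  5 × C: 2 H each → 10
  5 × C (aromatic): no H
  2 × C: 3 H each → 6
  2 × C: 1 H each → 2
  2 × C: no H
  2 × O: no H
  1 × Cl: no H
  1 × N: 2 H
  1 × N (aromatic): no H
  1 × O (charge -1): no H
  Total hydrogens = 20.
Net charge -1.
Molecular formula: C16H20ClN2O3-

C16H20ClN2O3-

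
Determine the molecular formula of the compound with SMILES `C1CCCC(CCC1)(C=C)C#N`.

C11H17N

Heavy atoms from the SMILES: 11 C, 1 N.
Implicit hydrogens by atom environment:
  8 × C: 2 H each → 16
  2 × C: no H
  1 × C: 1 H
  1 × N: no H
  Total hydrogens = 17.
Molecular formula: C11H17N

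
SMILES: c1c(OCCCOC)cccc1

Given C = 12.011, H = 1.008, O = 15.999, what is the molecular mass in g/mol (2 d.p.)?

Molecular formula: C10H14O2.
M = 10×12.011 + 14×1.008 + 2×15.999 = 166.22 g/mol.

166.22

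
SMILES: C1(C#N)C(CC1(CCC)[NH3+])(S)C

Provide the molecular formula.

Heavy atoms from the SMILES: 9 C, 2 N, 1 S.
Implicit hydrogens by atom environment:
  3 × C: 2 H each → 6
  3 × C: no H
  2 × C: 3 H each → 6
  1 × C: 1 H
  1 × N (charge +1): 3 H
  1 × N: no H
  1 × S: 1 H
  Total hydrogens = 17.
Net charge +1.
Molecular formula: C9H17N2S+

C9H17N2S+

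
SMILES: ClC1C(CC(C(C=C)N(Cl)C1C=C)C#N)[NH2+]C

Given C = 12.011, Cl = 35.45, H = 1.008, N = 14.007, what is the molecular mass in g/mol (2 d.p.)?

275.20

Molecular formula: C12H18Cl2N3+.
M = 12×12.011 + 2×35.45 + 18×1.008 + 3×14.007 = 275.20 g/mol.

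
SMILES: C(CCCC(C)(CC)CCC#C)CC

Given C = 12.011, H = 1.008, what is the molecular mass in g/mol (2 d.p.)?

194.36

Molecular formula: C14H26.
M = 14×12.011 + 26×1.008 = 194.36 g/mol.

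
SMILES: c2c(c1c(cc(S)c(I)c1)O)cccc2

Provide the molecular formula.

Heavy atoms from the SMILES: 12 C, 1 I, 1 O, 1 S.
Implicit hydrogens by atom environment:
  7 × C (aromatic): 1 H each → 7
  5 × C (aromatic): no H
  1 × I: no H
  1 × O: 1 H
  1 × S: 1 H
  Total hydrogens = 9.
Molecular formula: C12H9IOS

C12H9IOS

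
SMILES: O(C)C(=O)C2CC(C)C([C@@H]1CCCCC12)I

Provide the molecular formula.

C13H21IO2

Heavy atoms from the SMILES: 13 C, 1 I, 2 O.
Implicit hydrogens by atom environment:
  5 × C: 2 H each → 10
  5 × C: 1 H each → 5
  2 × C: 3 H each → 6
  2 × O: no H
  1 × C: no H
  1 × I: no H
  Total hydrogens = 21.
Molecular formula: C13H21IO2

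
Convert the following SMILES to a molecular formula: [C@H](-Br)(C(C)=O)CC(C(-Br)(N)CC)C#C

C10H15Br2NO

Heavy atoms from the SMILES: 2 Br, 10 C, 1 N, 1 O.
Implicit hydrogens by atom environment:
  3 × C: 1 H each → 3
  3 × C: no H
  2 × Br: no H
  2 × C: 3 H each → 6
  2 × C: 2 H each → 4
  1 × N: 2 H
  1 × O: no H
  Total hydrogens = 15.
Molecular formula: C10H15Br2NO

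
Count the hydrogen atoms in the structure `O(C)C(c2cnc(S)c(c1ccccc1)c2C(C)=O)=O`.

Hydrogens are implicit in SMILES; fill each atom to its normal valence:
  6 × C (aromatic): 1 H each → 6
  5 × C (aromatic): no H
  3 × O: no H
  2 × C: 3 H each → 6
  2 × C: no H
  1 × N (aromatic): no H
  1 × S: 1 H
  Total hydrogens = 13.

13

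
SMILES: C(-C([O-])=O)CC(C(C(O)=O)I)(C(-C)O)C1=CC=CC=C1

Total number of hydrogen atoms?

16

Hydrogens are implicit in SMILES; fill each atom to its normal valence:
  5 × C (aromatic): 1 H each → 5
  3 × C: no H
  2 × C: 2 H each → 4
  2 × C: 1 H each → 2
  2 × O: 1 H each → 2
  2 × O: no H
  1 × C: 3 H
  1 × C (aromatic): no H
  1 × I: no H
  1 × O (charge -1): no H
  Total hydrogens = 16.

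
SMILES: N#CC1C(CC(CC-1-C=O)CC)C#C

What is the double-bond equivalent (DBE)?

6

Molecular formula from the SMILES: C12H15NO.
DoU = (2C + 2 + N − H − X)/2 = (2·12 + 2 + 1 − 15 − 0)/2 = 12/2 = 6.
(Structurally: 1 ring(s) + 5 π bond(s) = 6.)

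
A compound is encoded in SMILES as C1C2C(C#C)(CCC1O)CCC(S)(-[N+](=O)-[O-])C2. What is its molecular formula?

Heavy atoms from the SMILES: 12 C, 1 N, 3 O, 1 S.
Implicit hydrogens by atom environment:
  6 × C: 2 H each → 12
  3 × C: 1 H each → 3
  3 × C: no H
  1 × N (charge +1): no H
  1 × O: 1 H
  1 × O: no H
  1 × O (charge -1): no H
  1 × S: 1 H
  Total hydrogens = 17.
Molecular formula: C12H17NO3S

C12H17NO3S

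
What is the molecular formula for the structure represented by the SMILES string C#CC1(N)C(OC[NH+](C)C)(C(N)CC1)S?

C10H20N3OS+

Heavy atoms from the SMILES: 10 C, 3 N, 1 O, 1 S.
Implicit hydrogens by atom environment:
  3 × C: 2 H each → 6
  3 × C: no H
  2 × C: 3 H each → 6
  2 × C: 1 H each → 2
  2 × N: 2 H each → 4
  1 × N (charge +1): 1 H
  1 × O: no H
  1 × S: 1 H
  Total hydrogens = 20.
Net charge +1.
Molecular formula: C10H20N3OS+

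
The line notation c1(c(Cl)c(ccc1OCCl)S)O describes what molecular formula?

C7H6Cl2O2S

Heavy atoms from the SMILES: 7 C, 2 Cl, 2 O, 1 S.
Implicit hydrogens by atom environment:
  4 × C (aromatic): no H
  2 × C (aromatic): 1 H each → 2
  2 × Cl: no H
  1 × C: 2 H
  1 × O: 1 H
  1 × O: no H
  1 × S: 1 H
  Total hydrogens = 6.
Molecular formula: C7H6Cl2O2S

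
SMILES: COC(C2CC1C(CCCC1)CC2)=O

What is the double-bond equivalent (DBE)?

Molecular formula from the SMILES: C12H20O2.
DoU = (2C + 2 + N − H − X)/2 = (2·12 + 2 + 0 − 20 − 0)/2 = 6/2 = 3.
(Structurally: 2 ring(s) + 1 π bond(s) = 3.)

3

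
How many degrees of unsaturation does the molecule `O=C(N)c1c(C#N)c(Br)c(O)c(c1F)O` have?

7

Molecular formula from the SMILES: C8H4BrFN2O3.
DoU = (2C + 2 + N − H − X)/2 = (2·8 + 2 + 2 − 4 − 2)/2 = 14/2 = 7.
(Structurally: 1 ring(s) + 6 π bond(s) = 7.)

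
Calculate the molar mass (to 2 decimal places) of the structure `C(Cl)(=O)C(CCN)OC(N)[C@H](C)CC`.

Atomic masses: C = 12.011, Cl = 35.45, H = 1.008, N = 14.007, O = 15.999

Molecular formula: C9H19ClN2O2.
M = 9×12.011 + 1×35.45 + 19×1.008 + 2×14.007 + 2×15.999 = 222.71 g/mol.

222.71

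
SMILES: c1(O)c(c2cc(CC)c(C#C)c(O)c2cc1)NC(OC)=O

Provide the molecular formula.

C16H15NO4

Heavy atoms from the SMILES: 16 C, 1 N, 4 O.
Implicit hydrogens by atom environment:
  7 × C (aromatic): no H
  3 × C (aromatic): 1 H each → 3
  2 × C: 3 H each → 6
  2 × C: no H
  2 × O: 1 H each → 2
  2 × O: no H
  1 × C: 2 H
  1 × C: 1 H
  1 × N: 1 H
  Total hydrogens = 15.
Molecular formula: C16H15NO4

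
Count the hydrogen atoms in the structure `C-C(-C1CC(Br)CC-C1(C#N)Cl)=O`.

11

Hydrogens are implicit in SMILES; fill each atom to its normal valence:
  3 × C: 2 H each → 6
  3 × C: no H
  2 × C: 1 H each → 2
  1 × Br: no H
  1 × C: 3 H
  1 × Cl: no H
  1 × N: no H
  1 × O: no H
  Total hydrogens = 11.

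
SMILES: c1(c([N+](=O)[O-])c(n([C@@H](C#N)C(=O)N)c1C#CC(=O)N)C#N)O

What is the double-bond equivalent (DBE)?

Molecular formula from the SMILES: C11H6N6O5.
DoU = (2C + 2 + N − H − X)/2 = (2·11 + 2 + 6 − 6 − 0)/2 = 24/2 = 12.
(Structurally: 1 ring(s) + 11 π bond(s) = 12.)

12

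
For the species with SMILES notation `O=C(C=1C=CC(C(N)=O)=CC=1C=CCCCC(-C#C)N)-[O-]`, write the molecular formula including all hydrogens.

Heavy atoms from the SMILES: 16 C, 2 N, 3 O.
Implicit hydrogens by atom environment:
  4 × C: 1 H each → 4
  3 × C: 2 H each → 6
  3 × C (aromatic): 1 H each → 3
  3 × C (aromatic): no H
  3 × C: no H
  2 × N: 2 H each → 4
  2 × O: no H
  1 × O (charge -1): no H
  Total hydrogens = 17.
Net charge -1.
Molecular formula: C16H17N2O3-

C16H17N2O3-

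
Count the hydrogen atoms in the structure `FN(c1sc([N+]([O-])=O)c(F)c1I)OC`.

Hydrogens are implicit in SMILES; fill each atom to its normal valence:
  4 × C (aromatic): no H
  2 × F: no H
  2 × O: no H
  1 × C: 3 H
  1 × I: no H
  1 × N: no H
  1 × N (charge +1): no H
  1 × O (charge -1): no H
  1 × S (aromatic): no H
  Total hydrogens = 3.

3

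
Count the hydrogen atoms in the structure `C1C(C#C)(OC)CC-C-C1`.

14

Hydrogens are implicit in SMILES; fill each atom to its normal valence:
  5 × C: 2 H each → 10
  2 × C: no H
  1 × C: 3 H
  1 × C: 1 H
  1 × O: no H
  Total hydrogens = 14.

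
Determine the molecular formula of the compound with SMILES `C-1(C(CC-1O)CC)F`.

Heavy atoms from the SMILES: 6 C, 1 F, 1 O.
Implicit hydrogens by atom environment:
  3 × C: 1 H each → 3
  2 × C: 2 H each → 4
  1 × C: 3 H
  1 × F: no H
  1 × O: 1 H
  Total hydrogens = 11.
Molecular formula: C6H11FO

C6H11FO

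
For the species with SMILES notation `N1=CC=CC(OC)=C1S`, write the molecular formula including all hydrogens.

Heavy atoms from the SMILES: 6 C, 1 N, 1 O, 1 S.
Implicit hydrogens by atom environment:
  3 × C (aromatic): 1 H each → 3
  2 × C (aromatic): no H
  1 × C: 3 H
  1 × N (aromatic): no H
  1 × O: no H
  1 × S: 1 H
  Total hydrogens = 7.
Molecular formula: C6H7NOS

C6H7NOS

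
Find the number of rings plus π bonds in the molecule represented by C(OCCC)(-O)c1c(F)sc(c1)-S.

Molecular formula from the SMILES: C8H11FO2S2.
DoU = (2C + 2 + N − H − X)/2 = (2·8 + 2 + 0 − 11 − 1)/2 = 6/2 = 3.
(Structurally: 1 ring(s) + 2 π bond(s) = 3.)

3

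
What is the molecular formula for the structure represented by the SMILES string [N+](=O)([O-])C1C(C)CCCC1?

C7H13NO2

Heavy atoms from the SMILES: 7 C, 1 N, 2 O.
Implicit hydrogens by atom environment:
  4 × C: 2 H each → 8
  2 × C: 1 H each → 2
  1 × C: 3 H
  1 × N (charge +1): no H
  1 × O: no H
  1 × O (charge -1): no H
  Total hydrogens = 13.
Molecular formula: C7H13NO2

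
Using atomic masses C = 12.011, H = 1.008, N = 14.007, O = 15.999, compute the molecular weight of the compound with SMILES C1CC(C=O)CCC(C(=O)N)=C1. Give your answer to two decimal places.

167.21

Molecular formula: C9H13NO2.
M = 9×12.011 + 13×1.008 + 1×14.007 + 2×15.999 = 167.21 g/mol.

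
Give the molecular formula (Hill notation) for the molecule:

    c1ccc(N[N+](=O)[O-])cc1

C6H6N2O2

Heavy atoms from the SMILES: 6 C, 2 N, 2 O.
Implicit hydrogens by atom environment:
  5 × C (aromatic): 1 H each → 5
  1 × C (aromatic): no H
  1 × N: 1 H
  1 × N (charge +1): no H
  1 × O: no H
  1 × O (charge -1): no H
  Total hydrogens = 6.
Molecular formula: C6H6N2O2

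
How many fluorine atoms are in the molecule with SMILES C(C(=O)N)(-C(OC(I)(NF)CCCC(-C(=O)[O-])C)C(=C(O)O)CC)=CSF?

The symbol for fluorine appears 2 times in the SMILES.

2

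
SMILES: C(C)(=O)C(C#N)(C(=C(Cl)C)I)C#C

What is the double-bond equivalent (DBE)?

Molecular formula from the SMILES: C9H7ClINO.
DoU = (2C + 2 + N − H − X)/2 = (2·9 + 2 + 1 − 7 − 2)/2 = 12/2 = 6.
(Structurally: 0 ring(s) + 6 π bond(s) = 6.)

6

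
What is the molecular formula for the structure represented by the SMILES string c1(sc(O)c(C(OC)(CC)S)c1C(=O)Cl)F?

C9H10ClFO3S2

Heavy atoms from the SMILES: 9 C, 1 Cl, 1 F, 3 O, 2 S.
Implicit hydrogens by atom environment:
  4 × C (aromatic): no H
  2 × C: 3 H each → 6
  2 × C: no H
  2 × O: no H
  1 × C: 2 H
  1 × Cl: no H
  1 × F: no H
  1 × O: 1 H
  1 × S: 1 H
  1 × S (aromatic): no H
  Total hydrogens = 10.
Molecular formula: C9H10ClFO3S2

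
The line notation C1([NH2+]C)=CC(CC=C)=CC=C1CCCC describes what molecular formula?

C14H22N+

Heavy atoms from the SMILES: 14 C, 1 N.
Implicit hydrogens by atom environment:
  5 × C: 2 H each → 10
  3 × C (aromatic): 1 H each → 3
  3 × C (aromatic): no H
  2 × C: 3 H each → 6
  1 × C: 1 H
  1 × N (charge +1): 2 H
  Total hydrogens = 22.
Net charge +1.
Molecular formula: C14H22N+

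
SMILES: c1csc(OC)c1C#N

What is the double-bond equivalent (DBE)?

Molecular formula from the SMILES: C6H5NOS.
DoU = (2C + 2 + N − H − X)/2 = (2·6 + 2 + 1 − 5 − 0)/2 = 10/2 = 5.
(Structurally: 1 ring(s) + 4 π bond(s) = 5.)

5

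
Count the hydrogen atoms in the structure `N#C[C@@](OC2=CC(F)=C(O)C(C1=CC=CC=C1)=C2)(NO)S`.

11

Hydrogens are implicit in SMILES; fill each atom to its normal valence:
  7 × C (aromatic): 1 H each → 7
  5 × C (aromatic): no H
  2 × C: no H
  2 × O: 1 H each → 2
  1 × F: no H
  1 × N: 1 H
  1 × N: no H
  1 × O: no H
  1 × S: 1 H
  Total hydrogens = 11.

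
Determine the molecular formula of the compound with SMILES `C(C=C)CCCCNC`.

C8H17N

Heavy atoms from the SMILES: 8 C, 1 N.
Implicit hydrogens by atom environment:
  6 × C: 2 H each → 12
  1 × C: 3 H
  1 × C: 1 H
  1 × N: 1 H
  Total hydrogens = 17.
Molecular formula: C8H17N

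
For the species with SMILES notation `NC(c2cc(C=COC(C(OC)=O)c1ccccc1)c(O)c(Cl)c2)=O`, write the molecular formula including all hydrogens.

C18H16ClNO5

Heavy atoms from the SMILES: 18 C, 1 Cl, 1 N, 5 O.
Implicit hydrogens by atom environment:
  7 × C (aromatic): 1 H each → 7
  5 × C (aromatic): no H
  4 × O: no H
  3 × C: 1 H each → 3
  2 × C: no H
  1 × C: 3 H
  1 × Cl: no H
  1 × N: 2 H
  1 × O: 1 H
  Total hydrogens = 16.
Molecular formula: C18H16ClNO5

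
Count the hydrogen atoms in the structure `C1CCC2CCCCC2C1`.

Hydrogens are implicit in SMILES; fill each atom to its normal valence:
  8 × C: 2 H each → 16
  2 × C: 1 H each → 2
  Total hydrogens = 18.

18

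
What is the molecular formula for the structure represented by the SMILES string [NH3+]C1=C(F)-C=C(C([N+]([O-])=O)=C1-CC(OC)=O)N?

Heavy atoms from the SMILES: 9 C, 1 F, 3 N, 4 O.
Implicit hydrogens by atom environment:
  5 × C (aromatic): no H
  3 × O: no H
  1 × C: 3 H
  1 × C: 2 H
  1 × C (aromatic): 1 H
  1 × C: no H
  1 × F: no H
  1 × N (charge +1): 3 H
  1 × N: 2 H
  1 × N (charge +1): no H
  1 × O (charge -1): no H
  Total hydrogens = 11.
Net charge +1.
Molecular formula: C9H11FN3O4+

C9H11FN3O4+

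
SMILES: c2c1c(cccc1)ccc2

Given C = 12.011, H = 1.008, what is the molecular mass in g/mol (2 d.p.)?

128.17

Molecular formula: C10H8.
M = 10×12.011 + 8×1.008 = 128.17 g/mol.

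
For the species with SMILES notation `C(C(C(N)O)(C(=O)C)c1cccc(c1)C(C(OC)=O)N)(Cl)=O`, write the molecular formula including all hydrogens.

C14H17ClN2O5

Heavy atoms from the SMILES: 14 C, 1 Cl, 2 N, 5 O.
Implicit hydrogens by atom environment:
  4 × C (aromatic): 1 H each → 4
  4 × C: no H
  4 × O: no H
  2 × C: 3 H each → 6
  2 × C: 1 H each → 2
  2 × C (aromatic): no H
  2 × N: 2 H each → 4
  1 × Cl: no H
  1 × O: 1 H
  Total hydrogens = 17.
Molecular formula: C14H17ClN2O5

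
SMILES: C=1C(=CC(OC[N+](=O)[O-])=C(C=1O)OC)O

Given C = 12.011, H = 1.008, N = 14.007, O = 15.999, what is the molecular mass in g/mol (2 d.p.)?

Molecular formula: C8H9NO6.
M = 8×12.011 + 9×1.008 + 1×14.007 + 6×15.999 = 215.16 g/mol.

215.16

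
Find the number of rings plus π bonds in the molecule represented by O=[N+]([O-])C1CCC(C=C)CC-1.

3

Molecular formula from the SMILES: C8H13NO2.
DoU = (2C + 2 + N − H − X)/2 = (2·8 + 2 + 1 − 13 − 0)/2 = 6/2 = 3.
(Structurally: 1 ring(s) + 2 π bond(s) = 3.)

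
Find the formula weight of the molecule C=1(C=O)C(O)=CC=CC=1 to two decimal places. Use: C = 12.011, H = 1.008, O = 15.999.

Molecular formula: C7H6O2.
M = 7×12.011 + 6×1.008 + 2×15.999 = 122.12 g/mol.

122.12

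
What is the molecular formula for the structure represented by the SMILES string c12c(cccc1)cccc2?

C10H8

Heavy atoms from the SMILES: 10 C.
Implicit hydrogens by atom environment:
  8 × C (aromatic): 1 H each → 8
  2 × C (aromatic): no H
  Total hydrogens = 8.
Molecular formula: C10H8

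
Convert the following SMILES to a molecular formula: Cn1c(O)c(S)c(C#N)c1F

C6H5FN2OS

Heavy atoms from the SMILES: 6 C, 1 F, 2 N, 1 O, 1 S.
Implicit hydrogens by atom environment:
  4 × C (aromatic): no H
  1 × C: 3 H
  1 × C: no H
  1 × F: no H
  1 × N (aromatic): no H
  1 × N: no H
  1 × O: 1 H
  1 × S: 1 H
  Total hydrogens = 5.
Molecular formula: C6H5FN2OS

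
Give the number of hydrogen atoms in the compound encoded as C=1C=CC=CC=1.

Hydrogens are implicit in SMILES; fill each atom to its normal valence:
  6 × C (aromatic): 1 H each → 6
  Total hydrogens = 6.

6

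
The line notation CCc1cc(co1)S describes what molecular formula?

C6H8OS

Heavy atoms from the SMILES: 6 C, 1 O, 1 S.
Implicit hydrogens by atom environment:
  2 × C (aromatic): 1 H each → 2
  2 × C (aromatic): no H
  1 × C: 3 H
  1 × C: 2 H
  1 × O (aromatic): no H
  1 × S: 1 H
  Total hydrogens = 8.
Molecular formula: C6H8OS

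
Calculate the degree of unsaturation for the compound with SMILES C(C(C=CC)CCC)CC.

1

Molecular formula from the SMILES: C10H20.
DoU = (2C + 2 + N − H − X)/2 = (2·10 + 2 + 0 − 20 − 0)/2 = 2/2 = 1.
(Structurally: 0 ring(s) + 1 π bond(s) = 1.)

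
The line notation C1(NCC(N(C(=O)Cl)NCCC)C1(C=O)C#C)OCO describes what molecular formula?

Heavy atoms from the SMILES: 12 C, 1 Cl, 3 N, 4 O.
Implicit hydrogens by atom environment:
  4 × C: 2 H each → 8
  4 × C: 1 H each → 4
  3 × C: no H
  3 × O: no H
  2 × N: 1 H each → 2
  1 × C: 3 H
  1 × Cl: no H
  1 × N: no H
  1 × O: 1 H
  Total hydrogens = 18.
Molecular formula: C12H18ClN3O4

C12H18ClN3O4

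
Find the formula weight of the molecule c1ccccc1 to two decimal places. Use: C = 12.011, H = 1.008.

Molecular formula: C6H6.
M = 6×12.011 + 6×1.008 = 78.11 g/mol.

78.11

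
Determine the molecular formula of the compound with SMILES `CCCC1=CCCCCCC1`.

C11H20

Heavy atoms from the SMILES: 11 C.
Implicit hydrogens by atom environment:
  8 × C: 2 H each → 16
  1 × C: 3 H
  1 × C: 1 H
  1 × C: no H
  Total hydrogens = 20.
Molecular formula: C11H20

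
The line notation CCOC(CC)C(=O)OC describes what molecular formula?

Heavy atoms from the SMILES: 7 C, 3 O.
Implicit hydrogens by atom environment:
  3 × C: 3 H each → 9
  3 × O: no H
  2 × C: 2 H each → 4
  1 × C: 1 H
  1 × C: no H
  Total hydrogens = 14.
Molecular formula: C7H14O3

C7H14O3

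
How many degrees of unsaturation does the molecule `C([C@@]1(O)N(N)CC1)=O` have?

2

Molecular formula from the SMILES: C4H8N2O2.
DoU = (2C + 2 + N − H − X)/2 = (2·4 + 2 + 2 − 8 − 0)/2 = 4/2 = 2.
(Structurally: 1 ring(s) + 1 π bond(s) = 2.)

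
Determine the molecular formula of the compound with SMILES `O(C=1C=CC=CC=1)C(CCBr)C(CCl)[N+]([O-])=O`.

Heavy atoms from the SMILES: 1 Br, 11 C, 1 Cl, 1 N, 3 O.
Implicit hydrogens by atom environment:
  5 × C (aromatic): 1 H each → 5
  3 × C: 2 H each → 6
  2 × C: 1 H each → 2
  2 × O: no H
  1 × Br: no H
  1 × C (aromatic): no H
  1 × Cl: no H
  1 × N (charge +1): no H
  1 × O (charge -1): no H
  Total hydrogens = 13.
Molecular formula: C11H13BrClNO3

C11H13BrClNO3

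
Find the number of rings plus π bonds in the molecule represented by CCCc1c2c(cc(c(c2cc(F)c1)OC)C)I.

Molecular formula from the SMILES: C15H16FIO.
DoU = (2C + 2 + N − H − X)/2 = (2·15 + 2 + 0 − 16 − 2)/2 = 14/2 = 7.
(Structurally: 2 ring(s) + 5 π bond(s) = 7.)

7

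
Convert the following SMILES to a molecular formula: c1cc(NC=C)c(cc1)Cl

Heavy atoms from the SMILES: 8 C, 1 Cl, 1 N.
Implicit hydrogens by atom environment:
  4 × C (aromatic): 1 H each → 4
  2 × C (aromatic): no H
  1 × C: 2 H
  1 × C: 1 H
  1 × Cl: no H
  1 × N: 1 H
  Total hydrogens = 8.
Molecular formula: C8H8ClN

C8H8ClN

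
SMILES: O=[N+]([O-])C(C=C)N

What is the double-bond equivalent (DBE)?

2

Molecular formula from the SMILES: C3H6N2O2.
DoU = (2C + 2 + N − H − X)/2 = (2·3 + 2 + 2 − 6 − 0)/2 = 4/2 = 2.
(Structurally: 0 ring(s) + 2 π bond(s) = 2.)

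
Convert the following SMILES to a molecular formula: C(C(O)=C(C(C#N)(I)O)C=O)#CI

C7H3I2NO3

Heavy atoms from the SMILES: 7 C, 2 I, 1 N, 3 O.
Implicit hydrogens by atom environment:
  6 × C: no H
  2 × I: no H
  2 × O: 1 H each → 2
  1 × C: 1 H
  1 × N: no H
  1 × O: no H
  Total hydrogens = 3.
Molecular formula: C7H3I2NO3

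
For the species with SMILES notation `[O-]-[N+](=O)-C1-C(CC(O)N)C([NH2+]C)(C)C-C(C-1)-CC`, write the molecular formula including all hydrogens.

Heavy atoms from the SMILES: 12 C, 3 N, 3 O.
Implicit hydrogens by atom environment:
  4 × C: 2 H each → 8
  4 × C: 1 H each → 4
  3 × C: 3 H each → 9
  1 × C: no H
  1 × N (charge +1): 2 H
  1 × N: 2 H
  1 × N (charge +1): no H
  1 × O: 1 H
  1 × O: no H
  1 × O (charge -1): no H
  Total hydrogens = 26.
Net charge +1.
Molecular formula: C12H26N3O3+

C12H26N3O3+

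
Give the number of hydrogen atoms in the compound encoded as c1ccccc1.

6

Hydrogens are implicit in SMILES; fill each atom to its normal valence:
  6 × C (aromatic): 1 H each → 6
  Total hydrogens = 6.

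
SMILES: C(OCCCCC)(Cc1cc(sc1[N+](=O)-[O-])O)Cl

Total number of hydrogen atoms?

Hydrogens are implicit in SMILES; fill each atom to its normal valence:
  5 × C: 2 H each → 10
  3 × C (aromatic): no H
  2 × O: no H
  1 × C: 3 H
  1 × C (aromatic): 1 H
  1 × C: 1 H
  1 × Cl: no H
  1 × N (charge +1): no H
  1 × O: 1 H
  1 × O (charge -1): no H
  1 × S (aromatic): no H
  Total hydrogens = 16.

16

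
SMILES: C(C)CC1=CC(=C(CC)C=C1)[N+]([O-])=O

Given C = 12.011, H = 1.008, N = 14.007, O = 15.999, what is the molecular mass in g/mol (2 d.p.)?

193.25

Molecular formula: C11H15NO2.
M = 11×12.011 + 15×1.008 + 1×14.007 + 2×15.999 = 193.25 g/mol.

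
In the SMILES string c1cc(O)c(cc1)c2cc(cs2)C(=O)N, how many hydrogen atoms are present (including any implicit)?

9

Hydrogens are implicit in SMILES; fill each atom to its normal valence:
  6 × C (aromatic): 1 H each → 6
  4 × C (aromatic): no H
  1 × C: no H
  1 × N: 2 H
  1 × O: 1 H
  1 × O: no H
  1 × S (aromatic): no H
  Total hydrogens = 9.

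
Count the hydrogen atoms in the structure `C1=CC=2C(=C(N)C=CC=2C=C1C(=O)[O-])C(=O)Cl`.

Hydrogens are implicit in SMILES; fill each atom to its normal valence:
  5 × C (aromatic): 1 H each → 5
  5 × C (aromatic): no H
  2 × C: no H
  2 × O: no H
  1 × Cl: no H
  1 × N: 2 H
  1 × O (charge -1): no H
  Total hydrogens = 7.

7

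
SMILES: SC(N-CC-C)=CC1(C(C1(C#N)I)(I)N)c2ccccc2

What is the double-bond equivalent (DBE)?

8

Molecular formula from the SMILES: C15H17I2N3S.
DoU = (2C + 2 + N − H − X)/2 = (2·15 + 2 + 3 − 17 − 2)/2 = 16/2 = 8.
(Structurally: 2 ring(s) + 6 π bond(s) = 8.)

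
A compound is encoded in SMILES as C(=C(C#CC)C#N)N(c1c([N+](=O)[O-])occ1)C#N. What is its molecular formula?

Heavy atoms from the SMILES: 11 C, 4 N, 3 O.
Implicit hydrogens by atom environment:
  5 × C: no H
  3 × N: no H
  2 × C (aromatic): 1 H each → 2
  2 × C (aromatic): no H
  1 × C: 3 H
  1 × C: 1 H
  1 × N (charge +1): no H
  1 × O (aromatic): no H
  1 × O: no H
  1 × O (charge -1): no H
  Total hydrogens = 6.
Molecular formula: C11H6N4O3

C11H6N4O3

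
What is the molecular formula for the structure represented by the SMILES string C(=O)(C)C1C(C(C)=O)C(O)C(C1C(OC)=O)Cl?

C11H15ClO5

Heavy atoms from the SMILES: 11 C, 1 Cl, 5 O.
Implicit hydrogens by atom environment:
  5 × C: 1 H each → 5
  4 × O: no H
  3 × C: 3 H each → 9
  3 × C: no H
  1 × Cl: no H
  1 × O: 1 H
  Total hydrogens = 15.
Molecular formula: C11H15ClO5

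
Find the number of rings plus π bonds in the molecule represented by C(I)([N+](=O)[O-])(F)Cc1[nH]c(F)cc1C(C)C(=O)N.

5

Molecular formula from the SMILES: C9H10F2IN3O3.
DoU = (2C + 2 + N − H − X)/2 = (2·9 + 2 + 3 − 10 − 3)/2 = 10/2 = 5.
(Structurally: 1 ring(s) + 4 π bond(s) = 5.)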